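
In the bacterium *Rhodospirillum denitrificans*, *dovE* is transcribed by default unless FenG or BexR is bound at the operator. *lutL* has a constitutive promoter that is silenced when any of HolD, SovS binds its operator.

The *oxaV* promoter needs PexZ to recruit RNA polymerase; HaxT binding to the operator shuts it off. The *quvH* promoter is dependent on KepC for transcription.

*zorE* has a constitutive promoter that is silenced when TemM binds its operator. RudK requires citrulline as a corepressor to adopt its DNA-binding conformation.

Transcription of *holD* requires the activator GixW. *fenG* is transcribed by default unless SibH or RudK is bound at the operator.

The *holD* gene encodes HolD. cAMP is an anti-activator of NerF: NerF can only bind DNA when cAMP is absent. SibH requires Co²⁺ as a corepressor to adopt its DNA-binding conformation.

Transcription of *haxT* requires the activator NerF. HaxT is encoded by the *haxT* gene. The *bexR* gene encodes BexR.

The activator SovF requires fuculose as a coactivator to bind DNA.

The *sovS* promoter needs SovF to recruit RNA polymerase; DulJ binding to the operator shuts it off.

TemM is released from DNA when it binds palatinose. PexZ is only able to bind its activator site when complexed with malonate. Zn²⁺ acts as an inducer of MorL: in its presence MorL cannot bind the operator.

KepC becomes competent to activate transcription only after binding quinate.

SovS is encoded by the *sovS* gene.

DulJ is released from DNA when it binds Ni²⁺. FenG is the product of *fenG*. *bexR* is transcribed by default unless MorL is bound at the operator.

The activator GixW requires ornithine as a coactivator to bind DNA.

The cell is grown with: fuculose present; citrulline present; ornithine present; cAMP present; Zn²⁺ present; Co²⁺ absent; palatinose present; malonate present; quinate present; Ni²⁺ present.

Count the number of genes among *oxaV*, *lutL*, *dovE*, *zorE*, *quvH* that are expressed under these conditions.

Malonate is present, so PexZ is active.
cAMP is present, so NerF is inactive.
Required activator NerF is absent, so *haxT* is not transcribed.
So HaxT is not produced.
No repressor is bound and PexZ is active, so *oxaV* is transcribed.
→ *oxaV* is ON.
Ornithine is present, so GixW is active.
No repressor is bound and GixW is active, so *holD* is transcribed.
So HolD is produced and active.
Fuculose is present, so SovF is active.
Ni²⁺ is present, so DulJ is inactive.
No repressor is bound and SovF is active, so *sovS* is transcribed.
So SovS is produced and active.
With repressor HolD bound, *lutL* is not transcribed.
→ *lutL* is OFF.
Co²⁺ is absent, so SibH is inactive.
Citrulline is present, so RudK is active.
With repressor RudK bound, *fenG* is not transcribed.
So FenG is not produced.
Zn²⁺ is present, so MorL is inactive.
With no repressor bound, *bexR* is transcribed.
So BexR is produced and active.
With repressor BexR bound, *dovE* is not transcribed.
→ *dovE* is OFF.
Palatinose is present, so TemM is inactive.
With no repressor bound, *zorE* is transcribed.
→ *zorE* is ON.
Quinate is present, so KepC is active.
No repressor is bound and KepC is active, so *quvH* is transcribed.
→ *quvH* is ON.
3 of the 5 genes are transcribed.

3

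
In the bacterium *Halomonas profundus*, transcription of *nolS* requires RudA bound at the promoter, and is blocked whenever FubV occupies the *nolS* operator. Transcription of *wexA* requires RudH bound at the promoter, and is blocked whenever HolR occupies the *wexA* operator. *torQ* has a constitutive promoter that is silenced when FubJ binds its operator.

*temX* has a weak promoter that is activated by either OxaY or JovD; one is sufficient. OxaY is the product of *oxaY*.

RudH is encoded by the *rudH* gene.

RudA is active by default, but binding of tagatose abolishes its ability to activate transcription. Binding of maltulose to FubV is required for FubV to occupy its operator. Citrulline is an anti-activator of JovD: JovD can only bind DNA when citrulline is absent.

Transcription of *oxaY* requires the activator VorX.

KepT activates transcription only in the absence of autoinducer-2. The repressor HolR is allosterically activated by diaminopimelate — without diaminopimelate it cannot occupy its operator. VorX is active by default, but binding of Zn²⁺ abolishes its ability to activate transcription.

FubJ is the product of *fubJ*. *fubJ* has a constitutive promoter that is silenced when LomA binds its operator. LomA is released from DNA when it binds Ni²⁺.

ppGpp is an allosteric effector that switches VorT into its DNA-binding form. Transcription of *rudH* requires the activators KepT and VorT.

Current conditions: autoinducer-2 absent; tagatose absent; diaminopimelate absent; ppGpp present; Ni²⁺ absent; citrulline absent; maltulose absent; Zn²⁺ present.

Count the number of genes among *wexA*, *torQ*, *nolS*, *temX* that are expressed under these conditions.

Autoinducer-2 is absent, so KepT is active.
ppGpp is present, so VorT is active.
No repressor is bound and KepT and VorT are active, so *rudH* is transcribed.
So RudH is produced and active.
Diaminopimelate is absent, so HolR is inactive.
No repressor is bound and RudH is active, so *wexA* is transcribed.
→ *wexA* is ON.
Ni²⁺ is absent, so LomA is active.
With repressor LomA bound, *fubJ* is not transcribed.
So FubJ is not produced.
With no repressor bound, *torQ* is transcribed.
→ *torQ* is ON.
Maltulose is absent, so FubV is inactive.
Tagatose is absent, so RudA is active.
No repressor is bound and RudA is active, so *nolS* is transcribed.
→ *nolS* is ON.
Zn²⁺ is present, so VorX is inactive.
Required activator VorX is absent, so *oxaY* is not transcribed.
So OxaY is not produced.
Citrulline is absent, so JovD is active.
Activator JovD is present, so *temX* is transcribed.
→ *temX* is ON.
4 of the 4 genes are transcribed.

4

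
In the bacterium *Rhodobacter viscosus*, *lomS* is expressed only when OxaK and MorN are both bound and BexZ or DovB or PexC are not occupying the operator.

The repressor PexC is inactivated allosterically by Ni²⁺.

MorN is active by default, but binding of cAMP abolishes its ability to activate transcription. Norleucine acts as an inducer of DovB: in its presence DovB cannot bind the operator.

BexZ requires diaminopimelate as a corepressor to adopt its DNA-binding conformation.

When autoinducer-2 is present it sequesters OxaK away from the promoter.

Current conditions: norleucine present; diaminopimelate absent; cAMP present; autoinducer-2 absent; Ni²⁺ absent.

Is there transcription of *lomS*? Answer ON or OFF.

Autoinducer-2 is absent, so OxaK is active.
Diaminopimelate is absent, so BexZ is inactive.
Norleucine is present, so DovB is inactive.
Ni²⁺ is absent, so PexC is active.
cAMP is present, so MorN is inactive.
With repressor PexC bound, *lomS* is not transcribed.

OFF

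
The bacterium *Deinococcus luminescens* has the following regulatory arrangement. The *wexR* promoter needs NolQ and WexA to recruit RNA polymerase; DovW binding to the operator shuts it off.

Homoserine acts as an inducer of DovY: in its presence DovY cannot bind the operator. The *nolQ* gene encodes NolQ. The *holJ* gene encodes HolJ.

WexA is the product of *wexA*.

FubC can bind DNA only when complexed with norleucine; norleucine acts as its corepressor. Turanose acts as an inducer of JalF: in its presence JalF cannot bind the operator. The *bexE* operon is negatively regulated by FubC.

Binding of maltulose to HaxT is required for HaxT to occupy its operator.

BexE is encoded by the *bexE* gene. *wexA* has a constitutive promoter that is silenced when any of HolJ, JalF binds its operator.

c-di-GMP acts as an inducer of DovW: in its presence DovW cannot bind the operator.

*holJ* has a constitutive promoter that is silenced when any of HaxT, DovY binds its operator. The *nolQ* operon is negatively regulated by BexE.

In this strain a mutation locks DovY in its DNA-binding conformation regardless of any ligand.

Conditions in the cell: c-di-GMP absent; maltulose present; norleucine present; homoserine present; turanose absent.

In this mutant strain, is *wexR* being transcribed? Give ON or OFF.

OFF

Norleucine is present, so FubC is active.
With repressor FubC bound, *bexE* is not transcribed.
So BexE is not produced.
With no repressor bound, *nolQ* is transcribed.
So NolQ is produced and active.
Maltulose is present, so HaxT is active.
DovY is constitutively active in this strain.
With repressor HaxT bound, *holJ* is not transcribed.
So HolJ is not produced.
Turanose is absent, so JalF is active.
With repressor JalF bound, *wexA* is not transcribed.
So WexA is not produced.
c-di-GMP is absent, so DovW is active.
With repressor DovW bound, *wexR* is not transcribed.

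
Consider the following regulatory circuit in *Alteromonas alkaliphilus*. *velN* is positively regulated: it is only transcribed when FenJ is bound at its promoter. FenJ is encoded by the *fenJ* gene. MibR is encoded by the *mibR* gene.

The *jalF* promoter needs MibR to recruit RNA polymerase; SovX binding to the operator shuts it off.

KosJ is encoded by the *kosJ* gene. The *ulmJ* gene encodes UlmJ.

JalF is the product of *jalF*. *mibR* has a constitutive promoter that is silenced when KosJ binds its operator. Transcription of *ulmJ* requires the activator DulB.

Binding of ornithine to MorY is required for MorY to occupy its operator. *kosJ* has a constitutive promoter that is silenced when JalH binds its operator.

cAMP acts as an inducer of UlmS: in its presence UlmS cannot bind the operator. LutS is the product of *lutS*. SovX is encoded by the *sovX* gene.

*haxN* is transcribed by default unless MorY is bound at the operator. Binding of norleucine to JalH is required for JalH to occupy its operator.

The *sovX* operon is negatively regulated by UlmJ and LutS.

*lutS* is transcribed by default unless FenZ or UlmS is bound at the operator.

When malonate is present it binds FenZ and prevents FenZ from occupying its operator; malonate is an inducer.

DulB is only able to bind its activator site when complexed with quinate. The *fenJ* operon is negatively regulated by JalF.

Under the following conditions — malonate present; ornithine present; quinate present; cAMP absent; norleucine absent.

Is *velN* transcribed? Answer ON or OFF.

ON

Norleucine is absent, so JalH is inactive.
With no repressor bound, *kosJ* is transcribed.
So KosJ is produced and active.
With repressor KosJ bound, *mibR* is not transcribed.
So MibR is not produced.
Quinate is present, so DulB is active.
No repressor is bound and DulB is active, so *ulmJ* is transcribed.
So UlmJ is produced and active.
Malonate is present, so FenZ is inactive.
cAMP is absent, so UlmS is active.
With repressor UlmS bound, *lutS* is not transcribed.
So LutS is not produced.
With repressor UlmJ bound, *sovX* is not transcribed.
So SovX is not produced.
Required activator MibR is absent, so *jalF* is not transcribed.
So JalF is not produced.
With no repressor bound, *fenJ* is transcribed.
So FenJ is produced and active.
No repressor is bound and FenJ is active, so *velN* is transcribed.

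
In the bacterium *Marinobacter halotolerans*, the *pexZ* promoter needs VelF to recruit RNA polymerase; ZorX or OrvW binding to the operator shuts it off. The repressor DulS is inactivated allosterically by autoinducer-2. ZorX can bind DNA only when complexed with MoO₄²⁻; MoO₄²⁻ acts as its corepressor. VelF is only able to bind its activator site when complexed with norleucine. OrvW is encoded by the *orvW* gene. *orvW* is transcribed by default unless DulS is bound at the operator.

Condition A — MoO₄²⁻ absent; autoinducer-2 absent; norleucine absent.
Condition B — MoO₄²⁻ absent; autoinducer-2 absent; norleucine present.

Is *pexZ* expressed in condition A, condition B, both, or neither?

B only

Condition A:
MoO₄²⁻ is absent, so ZorX is inactive.
Autoinducer-2 is absent, so DulS is active.
With repressor DulS bound, *orvW* is not transcribed.
So OrvW is not produced.
Norleucine is absent, so VelF is inactive.
Required activator VelF is absent, so *pexZ* is not transcribed.
→ *pexZ* is OFF in A.
Condition B:
MoO₄²⁻ is absent, so ZorX is inactive.
Autoinducer-2 is absent, so DulS is active.
With repressor DulS bound, *orvW* is not transcribed.
So OrvW is not produced.
Norleucine is present, so VelF is active.
No repressor is bound and VelF is active, so *pexZ* is transcribed.
→ *pexZ* is ON in B.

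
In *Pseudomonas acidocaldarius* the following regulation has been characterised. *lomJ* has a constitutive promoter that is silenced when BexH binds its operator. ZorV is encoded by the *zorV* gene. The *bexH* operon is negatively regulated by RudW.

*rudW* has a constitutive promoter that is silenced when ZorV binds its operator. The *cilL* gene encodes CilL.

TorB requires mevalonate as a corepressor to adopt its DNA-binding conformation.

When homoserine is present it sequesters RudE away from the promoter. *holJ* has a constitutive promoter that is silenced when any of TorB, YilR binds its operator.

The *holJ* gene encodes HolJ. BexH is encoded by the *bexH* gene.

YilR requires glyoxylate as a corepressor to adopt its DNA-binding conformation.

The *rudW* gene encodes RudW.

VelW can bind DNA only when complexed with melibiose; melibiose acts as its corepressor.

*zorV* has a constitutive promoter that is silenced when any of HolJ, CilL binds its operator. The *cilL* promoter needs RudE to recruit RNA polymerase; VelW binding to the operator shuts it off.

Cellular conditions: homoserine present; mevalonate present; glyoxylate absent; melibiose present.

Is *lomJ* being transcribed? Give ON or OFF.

OFF

Mevalonate is present, so TorB is active.
Glyoxylate is absent, so YilR is inactive.
With repressor TorB bound, *holJ* is not transcribed.
So HolJ is not produced.
Melibiose is present, so VelW is active.
Homoserine is present, so RudE is inactive.
With repressor VelW bound, *cilL* is not transcribed.
So CilL is not produced.
With no repressor bound, *zorV* is transcribed.
So ZorV is produced and active.
With repressor ZorV bound, *rudW* is not transcribed.
So RudW is not produced.
With no repressor bound, *bexH* is transcribed.
So BexH is produced and active.
With repressor BexH bound, *lomJ* is not transcribed.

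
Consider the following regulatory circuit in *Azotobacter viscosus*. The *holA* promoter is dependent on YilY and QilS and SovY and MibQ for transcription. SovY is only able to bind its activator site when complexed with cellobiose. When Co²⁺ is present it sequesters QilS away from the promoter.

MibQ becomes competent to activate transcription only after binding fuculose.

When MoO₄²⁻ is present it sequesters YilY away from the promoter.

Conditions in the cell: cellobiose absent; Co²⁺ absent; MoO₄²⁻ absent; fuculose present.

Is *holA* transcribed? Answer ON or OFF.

OFF

MoO₄²⁻ is absent, so YilY is active.
Co²⁺ is absent, so QilS is active.
Cellobiose is absent, so SovY is inactive.
Fuculose is present, so MibQ is active.
Required activator SovY is absent, so *holA* is not transcribed.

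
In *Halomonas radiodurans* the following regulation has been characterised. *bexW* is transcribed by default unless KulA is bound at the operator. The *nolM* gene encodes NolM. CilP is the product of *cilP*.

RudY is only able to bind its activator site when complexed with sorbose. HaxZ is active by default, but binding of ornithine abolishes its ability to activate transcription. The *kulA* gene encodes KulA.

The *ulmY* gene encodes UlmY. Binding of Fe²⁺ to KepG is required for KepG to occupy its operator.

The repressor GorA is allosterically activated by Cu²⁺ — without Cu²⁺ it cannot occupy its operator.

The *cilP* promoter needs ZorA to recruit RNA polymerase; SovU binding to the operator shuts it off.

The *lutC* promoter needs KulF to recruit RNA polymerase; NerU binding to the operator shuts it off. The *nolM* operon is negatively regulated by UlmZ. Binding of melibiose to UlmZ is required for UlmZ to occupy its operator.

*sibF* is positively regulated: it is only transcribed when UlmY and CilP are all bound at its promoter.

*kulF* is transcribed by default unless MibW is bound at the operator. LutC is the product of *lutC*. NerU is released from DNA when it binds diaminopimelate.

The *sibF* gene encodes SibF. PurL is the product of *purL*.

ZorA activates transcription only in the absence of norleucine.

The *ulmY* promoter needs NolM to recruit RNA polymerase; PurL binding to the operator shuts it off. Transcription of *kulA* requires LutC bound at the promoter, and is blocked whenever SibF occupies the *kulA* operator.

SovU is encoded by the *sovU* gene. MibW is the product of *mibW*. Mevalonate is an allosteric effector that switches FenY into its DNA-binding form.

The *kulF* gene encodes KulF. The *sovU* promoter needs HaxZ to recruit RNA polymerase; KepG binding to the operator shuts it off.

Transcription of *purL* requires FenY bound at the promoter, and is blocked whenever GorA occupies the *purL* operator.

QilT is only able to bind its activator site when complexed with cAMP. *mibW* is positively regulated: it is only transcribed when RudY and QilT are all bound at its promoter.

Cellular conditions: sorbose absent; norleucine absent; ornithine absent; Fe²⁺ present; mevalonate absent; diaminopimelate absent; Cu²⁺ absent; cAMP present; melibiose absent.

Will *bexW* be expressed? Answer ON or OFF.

Sorbose is absent, so RudY is inactive.
cAMP is present, so QilT is active.
Required activator RudY is absent, so *mibW* is not transcribed.
So MibW is not produced.
With no repressor bound, *kulF* is transcribed.
So KulF is produced and active.
Diaminopimelate is absent, so NerU is active.
With repressor NerU bound, *lutC* is not transcribed.
So LutC is not produced.
Cu²⁺ is absent, so GorA is inactive.
Mevalonate is absent, so FenY is inactive.
Required activator FenY is absent, so *purL* is not transcribed.
So PurL is not produced.
Melibiose is absent, so UlmZ is inactive.
With no repressor bound, *nolM* is transcribed.
So NolM is produced and active.
No repressor is bound and NolM is active, so *ulmY* is transcribed.
So UlmY is produced and active.
Ornithine is absent, so HaxZ is active.
Fe²⁺ is present, so KepG is active.
With repressor KepG bound, *sovU* is not transcribed.
So SovU is not produced.
Norleucine is absent, so ZorA is active.
No repressor is bound and ZorA is active, so *cilP* is transcribed.
So CilP is produced and active.
No repressor is bound and UlmY and CilP are active, so *sibF* is transcribed.
So SibF is produced and active.
With repressor SibF bound, *kulA* is not transcribed.
So KulA is not produced.
With no repressor bound, *bexW* is transcribed.

ON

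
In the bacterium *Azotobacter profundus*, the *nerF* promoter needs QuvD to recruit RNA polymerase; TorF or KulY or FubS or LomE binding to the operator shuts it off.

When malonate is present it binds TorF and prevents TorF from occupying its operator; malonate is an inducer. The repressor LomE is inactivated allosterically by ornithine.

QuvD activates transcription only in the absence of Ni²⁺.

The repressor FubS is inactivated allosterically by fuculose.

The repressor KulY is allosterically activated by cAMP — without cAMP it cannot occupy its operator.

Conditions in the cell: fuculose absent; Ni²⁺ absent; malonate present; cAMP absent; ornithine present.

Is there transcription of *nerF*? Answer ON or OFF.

OFF

Malonate is present, so TorF is inactive.
cAMP is absent, so KulY is inactive.
Fuculose is absent, so FubS is active.
Ni²⁺ is absent, so QuvD is active.
Ornithine is present, so LomE is inactive.
With repressor FubS bound, *nerF* is not transcribed.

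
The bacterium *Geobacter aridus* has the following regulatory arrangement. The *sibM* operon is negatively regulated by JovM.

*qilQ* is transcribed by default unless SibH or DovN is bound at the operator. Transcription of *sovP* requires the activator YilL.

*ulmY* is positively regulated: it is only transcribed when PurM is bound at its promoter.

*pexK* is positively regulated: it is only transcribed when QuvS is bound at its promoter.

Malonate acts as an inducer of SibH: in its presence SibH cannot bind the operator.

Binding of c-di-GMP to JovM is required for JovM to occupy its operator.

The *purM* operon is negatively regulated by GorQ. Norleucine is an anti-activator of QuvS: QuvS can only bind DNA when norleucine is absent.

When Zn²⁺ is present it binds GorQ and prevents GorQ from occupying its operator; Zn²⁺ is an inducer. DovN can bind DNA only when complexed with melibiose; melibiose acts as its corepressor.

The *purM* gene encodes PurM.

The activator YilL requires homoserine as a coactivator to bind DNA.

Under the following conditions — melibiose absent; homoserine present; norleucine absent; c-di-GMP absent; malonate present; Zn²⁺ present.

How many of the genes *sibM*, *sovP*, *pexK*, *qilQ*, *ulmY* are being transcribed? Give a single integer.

5

c-di-GMP is absent, so JovM is inactive.
With no repressor bound, *sibM* is transcribed.
→ *sibM* is ON.
Homoserine is present, so YilL is active.
No repressor is bound and YilL is active, so *sovP* is transcribed.
→ *sovP* is ON.
Norleucine is absent, so QuvS is active.
No repressor is bound and QuvS is active, so *pexK* is transcribed.
→ *pexK* is ON.
Malonate is present, so SibH is inactive.
Melibiose is absent, so DovN is inactive.
With no repressor bound, *qilQ* is transcribed.
→ *qilQ* is ON.
Zn²⁺ is present, so GorQ is inactive.
With no repressor bound, *purM* is transcribed.
So PurM is produced and active.
No repressor is bound and PurM is active, so *ulmY* is transcribed.
→ *ulmY* is ON.
5 of the 5 genes are transcribed.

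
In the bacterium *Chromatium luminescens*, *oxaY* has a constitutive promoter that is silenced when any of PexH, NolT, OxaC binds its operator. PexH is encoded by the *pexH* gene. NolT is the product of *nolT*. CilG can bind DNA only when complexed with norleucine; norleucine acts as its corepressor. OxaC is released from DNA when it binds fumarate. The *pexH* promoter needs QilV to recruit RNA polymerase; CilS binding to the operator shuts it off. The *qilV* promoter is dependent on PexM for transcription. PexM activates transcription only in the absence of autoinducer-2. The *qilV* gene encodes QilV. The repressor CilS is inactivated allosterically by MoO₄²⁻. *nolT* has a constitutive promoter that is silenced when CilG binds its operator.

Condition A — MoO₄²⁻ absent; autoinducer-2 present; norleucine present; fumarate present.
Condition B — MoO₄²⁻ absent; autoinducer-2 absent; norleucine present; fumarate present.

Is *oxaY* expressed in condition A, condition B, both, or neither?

both

Condition A:
MoO₄²⁻ is absent, so CilS is active.
Autoinducer-2 is present, so PexM is inactive.
Required activator PexM is absent, so *qilV* is not transcribed.
So QilV is not produced.
With repressor CilS bound, *pexH* is not transcribed.
So PexH is not produced.
Norleucine is present, so CilG is active.
With repressor CilG bound, *nolT* is not transcribed.
So NolT is not produced.
Fumarate is present, so OxaC is inactive.
With no repressor bound, *oxaY* is transcribed.
→ *oxaY* is ON in A.
Condition B:
MoO₄²⁻ is absent, so CilS is active.
Autoinducer-2 is absent, so PexM is active.
No repressor is bound and PexM is active, so *qilV* is transcribed.
So QilV is produced and active.
With repressor CilS bound, *pexH* is not transcribed.
So PexH is not produced.
Norleucine is present, so CilG is active.
With repressor CilG bound, *nolT* is not transcribed.
So NolT is not produced.
Fumarate is present, so OxaC is inactive.
With no repressor bound, *oxaY* is transcribed.
→ *oxaY* is ON in B.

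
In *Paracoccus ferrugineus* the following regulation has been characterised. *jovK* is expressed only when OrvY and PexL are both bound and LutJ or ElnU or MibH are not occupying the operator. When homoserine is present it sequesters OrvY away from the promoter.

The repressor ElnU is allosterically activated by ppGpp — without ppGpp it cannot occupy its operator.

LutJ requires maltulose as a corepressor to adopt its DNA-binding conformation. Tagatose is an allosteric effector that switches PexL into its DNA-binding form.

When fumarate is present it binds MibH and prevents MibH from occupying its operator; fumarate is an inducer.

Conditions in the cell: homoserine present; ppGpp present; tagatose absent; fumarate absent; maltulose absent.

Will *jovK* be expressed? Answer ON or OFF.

OFF

Homoserine is present, so OrvY is inactive.
Maltulose is absent, so LutJ is inactive.
ppGpp is present, so ElnU is active.
Fumarate is absent, so MibH is active.
Tagatose is absent, so PexL is inactive.
With repressor ElnU bound, *jovK* is not transcribed.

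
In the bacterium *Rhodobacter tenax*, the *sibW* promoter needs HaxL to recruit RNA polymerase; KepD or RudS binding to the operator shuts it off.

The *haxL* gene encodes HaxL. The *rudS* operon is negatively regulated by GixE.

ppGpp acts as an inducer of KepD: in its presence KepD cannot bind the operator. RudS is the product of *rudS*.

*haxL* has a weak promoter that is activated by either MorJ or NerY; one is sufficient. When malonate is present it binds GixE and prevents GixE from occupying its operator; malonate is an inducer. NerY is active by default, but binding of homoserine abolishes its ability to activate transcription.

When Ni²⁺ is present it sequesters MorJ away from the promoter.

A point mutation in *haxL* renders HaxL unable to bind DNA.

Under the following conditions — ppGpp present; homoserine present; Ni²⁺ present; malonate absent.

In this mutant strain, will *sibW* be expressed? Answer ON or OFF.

OFF

ppGpp is present, so KepD is inactive.
HaxL is non-functional in this strain, so it has no effect.
Malonate is absent, so GixE is active.
With repressor GixE bound, *rudS* is not transcribed.
So RudS is not produced.
Required activator HaxL is absent, so *sibW* is not transcribed.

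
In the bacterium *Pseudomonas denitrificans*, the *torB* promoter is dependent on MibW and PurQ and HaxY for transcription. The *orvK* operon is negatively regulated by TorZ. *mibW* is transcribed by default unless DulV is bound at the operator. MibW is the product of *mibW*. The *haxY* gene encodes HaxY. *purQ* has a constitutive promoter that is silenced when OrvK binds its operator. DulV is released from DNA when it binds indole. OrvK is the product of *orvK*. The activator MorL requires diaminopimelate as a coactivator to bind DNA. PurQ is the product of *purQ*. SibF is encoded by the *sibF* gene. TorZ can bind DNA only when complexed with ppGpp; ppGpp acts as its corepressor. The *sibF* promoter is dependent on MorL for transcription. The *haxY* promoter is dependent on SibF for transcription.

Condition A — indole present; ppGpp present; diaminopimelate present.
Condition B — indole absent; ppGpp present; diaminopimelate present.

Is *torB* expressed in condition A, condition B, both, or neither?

Condition A:
Indole is present, so DulV is inactive.
With no repressor bound, *mibW* is transcribed.
So MibW is produced and active.
ppGpp is present, so TorZ is active.
With repressor TorZ bound, *orvK* is not transcribed.
So OrvK is not produced.
With no repressor bound, *purQ* is transcribed.
So PurQ is produced and active.
Diaminopimelate is present, so MorL is active.
No repressor is bound and MorL is active, so *sibF* is transcribed.
So SibF is produced and active.
No repressor is bound and SibF is active, so *haxY* is transcribed.
So HaxY is produced and active.
No repressor is bound and MibW and PurQ and HaxY are active, so *torB* is transcribed.
→ *torB* is ON in A.
Condition B:
Indole is absent, so DulV is active.
With repressor DulV bound, *mibW* is not transcribed.
So MibW is not produced.
ppGpp is present, so TorZ is active.
With repressor TorZ bound, *orvK* is not transcribed.
So OrvK is not produced.
With no repressor bound, *purQ* is transcribed.
So PurQ is produced and active.
Diaminopimelate is present, so MorL is active.
No repressor is bound and MorL is active, so *sibF* is transcribed.
So SibF is produced and active.
No repressor is bound and SibF is active, so *haxY* is transcribed.
So HaxY is produced and active.
Required activator MibW is absent, so *torB* is not transcribed.
→ *torB* is OFF in B.

A only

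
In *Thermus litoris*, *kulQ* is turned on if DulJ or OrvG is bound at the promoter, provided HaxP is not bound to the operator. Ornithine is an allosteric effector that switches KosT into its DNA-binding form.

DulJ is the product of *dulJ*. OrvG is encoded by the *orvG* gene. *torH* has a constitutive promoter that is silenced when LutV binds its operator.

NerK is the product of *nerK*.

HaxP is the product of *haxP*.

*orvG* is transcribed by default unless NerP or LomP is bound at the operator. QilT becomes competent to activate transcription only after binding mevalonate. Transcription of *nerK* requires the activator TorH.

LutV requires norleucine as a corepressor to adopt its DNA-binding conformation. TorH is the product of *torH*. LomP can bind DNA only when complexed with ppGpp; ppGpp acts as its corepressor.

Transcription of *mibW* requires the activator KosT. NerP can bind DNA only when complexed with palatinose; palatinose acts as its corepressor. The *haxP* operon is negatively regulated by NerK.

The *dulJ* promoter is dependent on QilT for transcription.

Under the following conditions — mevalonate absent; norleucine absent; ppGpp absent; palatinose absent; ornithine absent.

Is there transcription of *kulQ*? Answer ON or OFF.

Mevalonate is absent, so QilT is inactive.
Required activator QilT is absent, so *dulJ* is not transcribed.
So DulJ is not produced.
Norleucine is absent, so LutV is inactive.
With no repressor bound, *torH* is transcribed.
So TorH is produced and active.
No repressor is bound and TorH is active, so *nerK* is transcribed.
So NerK is produced and active.
With repressor NerK bound, *haxP* is not transcribed.
So HaxP is not produced.
Palatinose is absent, so NerP is inactive.
ppGpp is absent, so LomP is inactive.
With no repressor bound, *orvG* is transcribed.
So OrvG is produced and active.
Activator OrvG is present, so *kulQ* is transcribed.

ON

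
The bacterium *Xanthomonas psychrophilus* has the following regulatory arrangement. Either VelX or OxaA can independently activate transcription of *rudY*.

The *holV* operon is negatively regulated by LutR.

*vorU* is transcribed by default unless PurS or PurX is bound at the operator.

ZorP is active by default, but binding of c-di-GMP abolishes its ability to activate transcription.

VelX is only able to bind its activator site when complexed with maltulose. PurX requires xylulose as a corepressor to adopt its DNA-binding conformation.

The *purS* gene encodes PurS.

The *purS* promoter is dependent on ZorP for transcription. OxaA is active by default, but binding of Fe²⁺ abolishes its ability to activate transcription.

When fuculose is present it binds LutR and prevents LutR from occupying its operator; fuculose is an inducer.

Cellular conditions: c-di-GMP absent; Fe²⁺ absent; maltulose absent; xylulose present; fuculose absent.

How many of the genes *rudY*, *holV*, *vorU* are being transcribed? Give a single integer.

Maltulose is absent, so VelX is inactive.
Fe²⁺ is absent, so OxaA is active.
Activator OxaA is present, so *rudY* is transcribed.
→ *rudY* is ON.
Fuculose is absent, so LutR is active.
With repressor LutR bound, *holV* is not transcribed.
→ *holV* is OFF.
c-di-GMP is absent, so ZorP is active.
No repressor is bound and ZorP is active, so *purS* is transcribed.
So PurS is produced and active.
Xylulose is present, so PurX is active.
With repressor PurS bound, *vorU* is not transcribed.
→ *vorU* is OFF.
1 of the 3 genes is transcribed.

1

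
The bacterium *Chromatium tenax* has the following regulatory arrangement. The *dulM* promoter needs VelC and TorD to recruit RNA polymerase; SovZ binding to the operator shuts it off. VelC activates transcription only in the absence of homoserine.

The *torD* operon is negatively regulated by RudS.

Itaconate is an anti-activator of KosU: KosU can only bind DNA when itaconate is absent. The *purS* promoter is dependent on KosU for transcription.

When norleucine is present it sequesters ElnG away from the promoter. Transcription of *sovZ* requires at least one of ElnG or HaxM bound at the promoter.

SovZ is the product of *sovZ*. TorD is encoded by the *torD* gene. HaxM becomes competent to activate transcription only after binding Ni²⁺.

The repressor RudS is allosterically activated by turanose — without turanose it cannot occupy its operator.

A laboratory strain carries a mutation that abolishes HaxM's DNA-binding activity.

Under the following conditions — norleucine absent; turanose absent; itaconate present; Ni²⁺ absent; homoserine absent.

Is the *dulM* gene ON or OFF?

OFF

Norleucine is absent, so ElnG is active.
HaxM is non-functional in this strain, so it has no effect.
Activator ElnG is present, so *sovZ* is transcribed.
So SovZ is produced and active.
Homoserine is absent, so VelC is active.
Turanose is absent, so RudS is inactive.
With no repressor bound, *torD* is transcribed.
So TorD is produced and active.
With repressor SovZ bound, *dulM* is not transcribed.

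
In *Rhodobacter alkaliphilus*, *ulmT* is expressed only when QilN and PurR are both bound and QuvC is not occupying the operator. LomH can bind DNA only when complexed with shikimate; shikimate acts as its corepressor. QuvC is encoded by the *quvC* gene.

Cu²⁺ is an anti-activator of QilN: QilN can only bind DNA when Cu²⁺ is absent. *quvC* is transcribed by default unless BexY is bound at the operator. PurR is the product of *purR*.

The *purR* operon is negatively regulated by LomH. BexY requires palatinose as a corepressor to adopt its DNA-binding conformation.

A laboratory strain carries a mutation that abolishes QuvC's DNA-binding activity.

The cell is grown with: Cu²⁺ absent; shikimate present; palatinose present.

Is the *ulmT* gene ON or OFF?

Cu²⁺ is absent, so QilN is active.
QuvC is non-functional in this strain, so it has no effect.
Shikimate is present, so LomH is active.
With repressor LomH bound, *purR* is not transcribed.
So PurR is not produced.
Required activator PurR is absent, so *ulmT* is not transcribed.

OFF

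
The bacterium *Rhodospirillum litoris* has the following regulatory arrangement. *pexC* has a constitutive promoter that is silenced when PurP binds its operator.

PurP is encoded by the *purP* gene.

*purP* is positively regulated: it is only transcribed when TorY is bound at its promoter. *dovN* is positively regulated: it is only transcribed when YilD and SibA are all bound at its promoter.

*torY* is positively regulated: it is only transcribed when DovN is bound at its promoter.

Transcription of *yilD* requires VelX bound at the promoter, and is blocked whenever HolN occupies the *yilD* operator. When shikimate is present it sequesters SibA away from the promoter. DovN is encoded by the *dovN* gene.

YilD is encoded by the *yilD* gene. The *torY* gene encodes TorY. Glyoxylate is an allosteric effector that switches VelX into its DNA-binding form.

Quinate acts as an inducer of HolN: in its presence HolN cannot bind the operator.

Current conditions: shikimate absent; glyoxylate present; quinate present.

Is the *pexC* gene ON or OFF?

Glyoxylate is present, so VelX is active.
Quinate is present, so HolN is inactive.
No repressor is bound and VelX is active, so *yilD* is transcribed.
So YilD is produced and active.
Shikimate is absent, so SibA is active.
No repressor is bound and YilD and SibA are active, so *dovN* is transcribed.
So DovN is produced and active.
No repressor is bound and DovN is active, so *torY* is transcribed.
So TorY is produced and active.
No repressor is bound and TorY is active, so *purP* is transcribed.
So PurP is produced and active.
With repressor PurP bound, *pexC* is not transcribed.

OFF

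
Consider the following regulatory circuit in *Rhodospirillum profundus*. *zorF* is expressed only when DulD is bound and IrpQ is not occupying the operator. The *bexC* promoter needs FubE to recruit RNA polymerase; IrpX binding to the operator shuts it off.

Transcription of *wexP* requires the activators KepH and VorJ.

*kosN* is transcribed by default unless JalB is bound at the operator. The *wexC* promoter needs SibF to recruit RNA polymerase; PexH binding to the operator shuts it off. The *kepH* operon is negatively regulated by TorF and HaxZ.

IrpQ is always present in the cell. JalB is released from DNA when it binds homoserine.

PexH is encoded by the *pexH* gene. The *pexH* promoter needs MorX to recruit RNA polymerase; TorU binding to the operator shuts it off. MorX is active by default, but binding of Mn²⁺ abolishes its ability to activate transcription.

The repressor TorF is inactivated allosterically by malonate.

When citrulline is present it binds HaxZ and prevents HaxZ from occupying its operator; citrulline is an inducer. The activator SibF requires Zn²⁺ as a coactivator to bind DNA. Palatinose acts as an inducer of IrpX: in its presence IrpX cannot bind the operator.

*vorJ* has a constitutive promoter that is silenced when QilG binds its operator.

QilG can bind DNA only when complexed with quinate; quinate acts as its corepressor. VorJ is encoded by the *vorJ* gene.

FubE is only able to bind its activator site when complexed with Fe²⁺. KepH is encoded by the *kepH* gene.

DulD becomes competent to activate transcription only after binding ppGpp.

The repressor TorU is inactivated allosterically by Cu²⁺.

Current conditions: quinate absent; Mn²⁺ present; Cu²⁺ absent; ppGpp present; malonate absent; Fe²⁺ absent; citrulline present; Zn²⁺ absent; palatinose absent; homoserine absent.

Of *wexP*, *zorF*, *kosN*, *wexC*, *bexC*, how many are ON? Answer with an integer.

Malonate is absent, so TorF is active.
Citrulline is present, so HaxZ is inactive.
With repressor TorF bound, *kepH* is not transcribed.
So KepH is not produced.
Quinate is absent, so QilG is inactive.
With no repressor bound, *vorJ* is transcribed.
So VorJ is produced and active.
Required activator KepH is absent, so *wexP* is not transcribed.
→ *wexP* is OFF.
IrpQ is produced constitutively and is active.
ppGpp is present, so DulD is active.
With repressor IrpQ bound, *zorF* is not transcribed.
→ *zorF* is OFF.
Homoserine is absent, so JalB is active.
With repressor JalB bound, *kosN* is not transcribed.
→ *kosN* is OFF.
Cu²⁺ is absent, so TorU is active.
Mn²⁺ is present, so MorX is inactive.
With repressor TorU bound, *pexH* is not transcribed.
So PexH is not produced.
Zn²⁺ is absent, so SibF is inactive.
Required activator SibF is absent, so *wexC* is not transcribed.
→ *wexC* is OFF.
Fe²⁺ is absent, so FubE is inactive.
Palatinose is absent, so IrpX is active.
With repressor IrpX bound, *bexC* is not transcribed.
→ *bexC* is OFF.
0 of the 5 genes are transcribed.

0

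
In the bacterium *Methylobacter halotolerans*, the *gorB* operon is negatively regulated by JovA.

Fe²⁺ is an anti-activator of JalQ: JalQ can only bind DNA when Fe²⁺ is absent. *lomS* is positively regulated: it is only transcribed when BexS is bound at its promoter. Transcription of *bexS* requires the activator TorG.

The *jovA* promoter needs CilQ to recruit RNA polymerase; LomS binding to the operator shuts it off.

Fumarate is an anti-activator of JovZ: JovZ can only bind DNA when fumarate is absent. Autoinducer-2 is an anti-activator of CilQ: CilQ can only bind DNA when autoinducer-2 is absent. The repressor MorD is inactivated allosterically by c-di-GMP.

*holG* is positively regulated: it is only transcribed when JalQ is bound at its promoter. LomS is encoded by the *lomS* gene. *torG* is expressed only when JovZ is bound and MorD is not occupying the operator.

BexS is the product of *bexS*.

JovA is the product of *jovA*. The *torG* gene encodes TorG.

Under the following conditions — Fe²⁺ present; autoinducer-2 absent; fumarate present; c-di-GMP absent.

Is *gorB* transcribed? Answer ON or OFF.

OFF

Fumarate is present, so JovZ is inactive.
c-di-GMP is absent, so MorD is active.
With repressor MorD bound, *torG* is not transcribed.
So TorG is not produced.
Required activator TorG is absent, so *bexS* is not transcribed.
So BexS is not produced.
Required activator BexS is absent, so *lomS* is not transcribed.
So LomS is not produced.
Autoinducer-2 is absent, so CilQ is active.
No repressor is bound and CilQ is active, so *jovA* is transcribed.
So JovA is produced and active.
With repressor JovA bound, *gorB* is not transcribed.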